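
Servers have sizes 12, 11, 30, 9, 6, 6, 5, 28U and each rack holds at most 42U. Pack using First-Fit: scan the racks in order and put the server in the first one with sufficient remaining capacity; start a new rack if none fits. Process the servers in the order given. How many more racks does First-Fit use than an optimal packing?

0

First-Fit: [12,11,9,6] [30,6,5] [28] → 3 racks.
Total size 107U; any packing needs at least ⌈107/42⌉ = 3 racks.
So 3 is already optimal.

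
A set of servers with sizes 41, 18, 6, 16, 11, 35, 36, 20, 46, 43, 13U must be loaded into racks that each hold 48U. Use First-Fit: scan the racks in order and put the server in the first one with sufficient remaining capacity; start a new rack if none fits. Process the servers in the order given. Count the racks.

41U → rack 1 (remaining 7U)
18U → rack 2 (remaining 30U)
6U → rack 1 (remaining 1U)
16U → rack 2 (remaining 14U)
11U → rack 2 (remaining 3U)
35U → rack 3 (remaining 13U)
36U → rack 4 (remaining 12U)
20U → rack 5 (remaining 28U)
46U → rack 6 (remaining 2U)
43U → rack 7 (remaining 5U)
13U → rack 3 (remaining 0U)
Final racks: [41,6] [18,16,11] [35,13] [36] [20] [46] [43].

7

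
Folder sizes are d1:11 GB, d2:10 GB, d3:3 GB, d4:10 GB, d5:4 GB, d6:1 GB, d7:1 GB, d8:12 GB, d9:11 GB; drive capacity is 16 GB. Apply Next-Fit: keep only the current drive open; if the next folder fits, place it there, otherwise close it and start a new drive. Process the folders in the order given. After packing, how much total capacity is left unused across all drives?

17

Put d1 (11 GB) in drive 1; 5 GB remain.
Put d2 (10 GB) in drive 2; 6 GB remain.
Put d3 (3 GB) in drive 2; 3 GB remain.
Put d4 (10 GB) in drive 3; 6 GB remain.
Put d5 (4 GB) in drive 3; 2 GB remain.
Put d6 (1 GB) in drive 3; 1 GB remain.
Put d7 (1 GB) in drive 3; 0 GB remain.
Put d8 (12 GB) in drive 4; 4 GB remain.
Put d9 (11 GB) in drive 5; 5 GB remain.
5 drives × 16 GB = 80 GB; used 63 GB; unused 17 GB.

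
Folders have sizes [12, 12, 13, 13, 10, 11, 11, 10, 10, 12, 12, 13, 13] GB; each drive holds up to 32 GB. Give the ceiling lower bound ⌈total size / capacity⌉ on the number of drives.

Total size = 12 + 12 + 13 + 13 + 10 + 11 + 11 + 10 + 10 + 12 + 12 + 13 + 13 = 152 GB.
⌈152 / 32⌉ = 5.

5 drives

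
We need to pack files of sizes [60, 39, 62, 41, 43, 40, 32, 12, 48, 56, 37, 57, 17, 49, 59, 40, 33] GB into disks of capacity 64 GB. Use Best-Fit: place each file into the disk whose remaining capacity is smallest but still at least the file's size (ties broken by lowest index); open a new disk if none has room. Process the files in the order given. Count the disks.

15 disks

Put 60 GB in disk 1; 4 GB remain.
Put 39 GB in disk 2; 25 GB remain.
Put 62 GB in disk 3; 2 GB remain.
Put 41 GB in disk 4; 23 GB remain.
Put 43 GB in disk 5; 21 GB remain.
Put 40 GB in disk 6; 24 GB remain.
Put 32 GB in disk 7; 32 GB remain.
Put 12 GB in disk 5; 9 GB remain.
Put 48 GB in disk 8; 16 GB remain.
Put 56 GB in disk 9; 8 GB remain.
Put 37 GB in disk 10; 27 GB remain.
Put 57 GB in disk 11; 7 GB remain.
Put 17 GB in disk 4; 6 GB remain.
Put 49 GB in disk 12; 15 GB remain.
Put 59 GB in disk 13; 5 GB remain.
Put 40 GB in disk 14; 24 GB remain.
Put 33 GB in disk 15; 31 GB remain.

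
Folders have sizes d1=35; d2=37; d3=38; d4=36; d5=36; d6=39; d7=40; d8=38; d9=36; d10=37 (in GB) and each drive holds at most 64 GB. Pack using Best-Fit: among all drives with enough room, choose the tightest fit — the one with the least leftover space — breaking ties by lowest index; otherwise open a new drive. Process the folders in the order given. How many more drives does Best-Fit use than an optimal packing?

Best-Fit: [35] [37] [38] [36] [36] [39] [40] [38] [36] [37] → 10 drives.
10 folders exceed 32 GB (half the capacity), and no two of those can share a drive, so at least 10 drives are needed.
So 10 is already optimal.

0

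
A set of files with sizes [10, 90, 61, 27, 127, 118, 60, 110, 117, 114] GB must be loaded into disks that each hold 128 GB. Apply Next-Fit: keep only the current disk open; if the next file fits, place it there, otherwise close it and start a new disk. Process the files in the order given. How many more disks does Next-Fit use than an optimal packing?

Next-Fit: [10,90] [61,27] [127] [118] [60] [110] [117] [114] → 8 disks.
Total size 834 GB; any packing needs at least ⌈834/128⌉ = 7 disks.
An optimal packing achieves that bound: [127] [118,10] [117] [114] [110] [90,27] [61,60] → 7 disks.
Excess: 8 − 7 = 1.

1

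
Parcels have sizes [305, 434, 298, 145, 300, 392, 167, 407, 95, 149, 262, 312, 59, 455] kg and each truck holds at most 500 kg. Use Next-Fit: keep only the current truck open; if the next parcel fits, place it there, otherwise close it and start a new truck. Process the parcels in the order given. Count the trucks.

305 kg → truck 1 (remaining 195 kg)
434 kg → truck 2 (remaining 66 kg)
298 kg → truck 3 (remaining 202 kg)
145 kg → truck 3 (remaining 57 kg)
300 kg → truck 4 (remaining 200 kg)
392 kg → truck 5 (remaining 108 kg)
167 kg → truck 6 (remaining 333 kg)
407 kg → truck 7 (remaining 93 kg)
95 kg → truck 8 (remaining 405 kg)
149 kg → truck 8 (remaining 256 kg)
262 kg → truck 9 (remaining 238 kg)
312 kg → truck 10 (remaining 188 kg)
59 kg → truck 10 (remaining 129 kg)
455 kg → truck 11 (remaining 45 kg)
Final trucks: [305] [434] [298,145] [300] [392] [167] [407] [95,149] [262] [312,59] [455].

11 trucks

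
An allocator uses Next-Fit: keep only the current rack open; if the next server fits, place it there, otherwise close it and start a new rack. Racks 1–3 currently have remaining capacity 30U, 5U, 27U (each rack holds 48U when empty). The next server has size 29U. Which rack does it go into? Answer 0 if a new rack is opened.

0

Next-Fit only looks at rack 3, which has 27U free.
29U does not fit, so a new rack is opened.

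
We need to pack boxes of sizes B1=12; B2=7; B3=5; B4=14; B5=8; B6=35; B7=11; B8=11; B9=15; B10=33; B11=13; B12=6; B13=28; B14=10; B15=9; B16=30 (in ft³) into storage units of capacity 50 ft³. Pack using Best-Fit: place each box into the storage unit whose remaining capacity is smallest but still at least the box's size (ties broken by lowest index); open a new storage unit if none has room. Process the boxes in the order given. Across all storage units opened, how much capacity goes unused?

53

B1 (12 ft³) → storage unit 1 (remaining 38 ft³)
B2 (7 ft³) → storage unit 1 (remaining 31 ft³)
B3 (5 ft³) → storage unit 1 (remaining 26 ft³)
B4 (14 ft³) → storage unit 1 (remaining 12 ft³)
B5 (8 ft³) → storage unit 1 (remaining 4 ft³)
B6 (35 ft³) → storage unit 2 (remaining 15 ft³)
B7 (11 ft³) → storage unit 2 (remaining 4 ft³)
B8 (11 ft³) → storage unit 3 (remaining 39 ft³)
B9 (15 ft³) → storage unit 3 (remaining 24 ft³)
B10 (33 ft³) → storage unit 4 (remaining 17 ft³)
B11 (13 ft³) → storage unit 4 (remaining 4 ft³)
B12 (6 ft³) → storage unit 3 (remaining 18 ft³)
B13 (28 ft³) → storage unit 5 (remaining 22 ft³)
B14 (10 ft³) → storage unit 3 (remaining 8 ft³)
B15 (9 ft³) → storage unit 5 (remaining 13 ft³)
B16 (30 ft³) → storage unit 6 (remaining 20 ft³)
6 storage units × 50 ft³ = 300 ft³; used 247 ft³; unused 53 ft³.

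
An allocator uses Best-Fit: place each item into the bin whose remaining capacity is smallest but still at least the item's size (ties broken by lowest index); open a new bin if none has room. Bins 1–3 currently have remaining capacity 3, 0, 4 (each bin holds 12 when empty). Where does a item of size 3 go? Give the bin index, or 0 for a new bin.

Bins with room: bin 1 (3), bin 3 (4).
Tightest fit is bin 1 with 3 free.

1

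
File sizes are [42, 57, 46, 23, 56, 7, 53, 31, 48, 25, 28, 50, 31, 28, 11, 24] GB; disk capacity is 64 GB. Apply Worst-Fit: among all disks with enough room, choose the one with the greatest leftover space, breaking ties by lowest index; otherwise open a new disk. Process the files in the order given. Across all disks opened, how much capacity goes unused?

42 GB → disk 1 (remaining 22 GB)
57 GB → disk 2 (remaining 7 GB)
46 GB → disk 3 (remaining 18 GB)
23 GB → disk 4 (remaining 41 GB)
56 GB → disk 5 (remaining 8 GB)
7 GB → disk 4 (remaining 34 GB)
53 GB → disk 6 (remaining 11 GB)
31 GB → disk 4 (remaining 3 GB)
48 GB → disk 7 (remaining 16 GB)
25 GB → disk 8 (remaining 39 GB)
28 GB → disk 8 (remaining 11 GB)
50 GB → disk 9 (remaining 14 GB)
31 GB → disk 10 (remaining 33 GB)
28 GB → disk 10 (remaining 5 GB)
11 GB → disk 1 (remaining 11 GB)
24 GB → disk 11 (remaining 40 GB)
11 disks × 64 GB = 704 GB; used 560 GB; unused 144 GB.

144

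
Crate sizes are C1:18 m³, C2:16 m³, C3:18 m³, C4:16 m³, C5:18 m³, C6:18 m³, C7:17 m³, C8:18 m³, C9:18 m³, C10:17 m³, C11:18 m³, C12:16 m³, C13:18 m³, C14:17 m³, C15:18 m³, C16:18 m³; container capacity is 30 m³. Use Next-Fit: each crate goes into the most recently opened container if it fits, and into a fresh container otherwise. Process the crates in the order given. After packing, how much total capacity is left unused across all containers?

container 1: place C1 (18 m³), 12 m³ left
container 2: place C2 (16 m³), 14 m³ left
container 3: place C3 (18 m³), 12 m³ left
container 4: place C4 (16 m³), 14 m³ left
container 5: place C5 (18 m³), 12 m³ left
container 6: place C6 (18 m³), 12 m³ left
container 7: place C7 (17 m³), 13 m³ left
container 8: place C8 (18 m³), 12 m³ left
container 9: place C9 (18 m³), 12 m³ left
container 10: place C10 (17 m³), 13 m³ left
container 11: place C11 (18 m³), 12 m³ left
container 12: place C12 (16 m³), 14 m³ left
container 13: place C13 (18 m³), 12 m³ left
container 14: place C14 (17 m³), 13 m³ left
container 15: place C15 (18 m³), 12 m³ left
container 16: place C16 (18 m³), 12 m³ left
16 containers × 30 m³ = 480 m³; used 279 m³; unused 201 m³.

201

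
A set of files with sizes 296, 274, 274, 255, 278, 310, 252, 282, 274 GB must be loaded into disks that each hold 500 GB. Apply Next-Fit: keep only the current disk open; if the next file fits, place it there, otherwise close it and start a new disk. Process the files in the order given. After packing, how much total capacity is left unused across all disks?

2005

296 GB → disk 1 (remaining 204 GB)
274 GB → disk 2 (remaining 226 GB)
274 GB → disk 3 (remaining 226 GB)
255 GB → disk 4 (remaining 245 GB)
278 GB → disk 5 (remaining 222 GB)
310 GB → disk 6 (remaining 190 GB)
252 GB → disk 7 (remaining 248 GB)
282 GB → disk 8 (remaining 218 GB)
274 GB → disk 9 (remaining 226 GB)
9 disks × 500 GB = 4500 GB; used 2495 GB; unused 2005 GB.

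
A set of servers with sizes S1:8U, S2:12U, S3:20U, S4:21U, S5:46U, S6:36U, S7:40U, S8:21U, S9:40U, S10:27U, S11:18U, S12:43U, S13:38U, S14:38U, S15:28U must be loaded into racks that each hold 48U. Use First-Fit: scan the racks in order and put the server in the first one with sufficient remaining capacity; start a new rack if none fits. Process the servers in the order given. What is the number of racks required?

rack 1: place S1 (8U), 40U left
rack 1: place S2 (12U), 28U left
rack 1: place S3 (20U), 8U left
rack 2: place S4 (21U), 27U left
rack 3: place S5 (46U), 2U left
rack 4: place S6 (36U), 12U left
rack 5: place S7 (40U), 8U left
rack 2: place S8 (21U), 6U left
rack 6: place S9 (40U), 8U left
rack 7: place S10 (27U), 21U left
rack 7: place S11 (18U), 3U left
rack 8: place S12 (43U), 5U left
rack 9: place S13 (38U), 10U left
rack 10: place S14 (38U), 10U left
rack 11: place S15 (28U), 20U left

11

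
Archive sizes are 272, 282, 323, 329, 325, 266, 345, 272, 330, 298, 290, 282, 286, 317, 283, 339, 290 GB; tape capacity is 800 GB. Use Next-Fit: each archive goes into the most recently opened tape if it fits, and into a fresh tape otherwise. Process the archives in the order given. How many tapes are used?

tape 1: place 272 GB, 528 GB left
tape 1: place 282 GB, 246 GB left
tape 2: place 323 GB, 477 GB left
tape 2: place 329 GB, 148 GB left
tape 3: place 325 GB, 475 GB left
tape 3: place 266 GB, 209 GB left
tape 4: place 345 GB, 455 GB left
tape 4: place 272 GB, 183 GB left
tape 5: place 330 GB, 470 GB left
tape 5: place 298 GB, 172 GB left
tape 6: place 290 GB, 510 GB left
tape 6: place 282 GB, 228 GB left
tape 7: place 286 GB, 514 GB left
tape 7: place 317 GB, 197 GB left
tape 8: place 283 GB, 517 GB left
tape 8: place 339 GB, 178 GB left
tape 9: place 290 GB, 510 GB left

9 tapes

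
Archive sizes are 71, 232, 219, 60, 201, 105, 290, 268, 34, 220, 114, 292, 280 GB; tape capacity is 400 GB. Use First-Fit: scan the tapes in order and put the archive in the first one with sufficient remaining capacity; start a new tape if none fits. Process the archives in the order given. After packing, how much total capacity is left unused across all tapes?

814

71 GB → tape 1 (remaining 329 GB)
232 GB → tape 1 (remaining 97 GB)
219 GB → tape 2 (remaining 181 GB)
60 GB → tape 1 (remaining 37 GB)
201 GB → tape 3 (remaining 199 GB)
105 GB → tape 2 (remaining 76 GB)
290 GB → tape 4 (remaining 110 GB)
268 GB → tape 5 (remaining 132 GB)
34 GB → tape 1 (remaining 3 GB)
220 GB → tape 6 (remaining 180 GB)
114 GB → tape 3 (remaining 85 GB)
292 GB → tape 7 (remaining 108 GB)
280 GB → tape 8 (remaining 120 GB)
8 tapes × 400 GB = 3200 GB; used 2386 GB; unused 814 GB.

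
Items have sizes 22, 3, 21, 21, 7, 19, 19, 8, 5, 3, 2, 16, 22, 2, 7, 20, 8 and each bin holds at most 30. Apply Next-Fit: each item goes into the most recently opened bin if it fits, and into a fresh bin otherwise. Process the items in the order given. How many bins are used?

bin 1: place 22, 8 left
bin 1: place 3, 5 left
bin 2: place 21, 9 left
bin 3: place 21, 9 left
bin 3: place 7, 2 left
bin 4: place 19, 11 left
bin 5: place 19, 11 left
bin 5: place 8, 3 left
bin 6: place 5, 25 left
bin 6: place 3, 22 left
bin 6: place 2, 20 left
bin 6: place 16, 4 left
bin 7: place 22, 8 left
bin 7: place 2, 6 left
bin 8: place 7, 23 left
bin 8: place 20, 3 left
bin 9: place 8, 22 left

9 bins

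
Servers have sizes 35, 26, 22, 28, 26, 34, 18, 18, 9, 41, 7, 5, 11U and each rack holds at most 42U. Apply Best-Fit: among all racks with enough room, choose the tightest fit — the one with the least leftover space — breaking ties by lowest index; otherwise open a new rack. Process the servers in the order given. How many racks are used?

8

rack 1: place 35U, 7U left
rack 2: place 26U, 16U left
rack 3: place 22U, 20U left
rack 4: place 28U, 14U left
rack 5: place 26U, 16U left
rack 6: place 34U, 8U left
rack 3: place 18U, 2U left
rack 7: place 18U, 24U left
rack 4: place 9U, 5U left
rack 8: place 41U, 1U left
rack 1: place 7U, 0U left
rack 4: place 5U, 0U left
rack 2: place 11U, 5U left
Final racks: [35,7] [26,11] [22,18] [28,9,5] [26] [34] [18] [41].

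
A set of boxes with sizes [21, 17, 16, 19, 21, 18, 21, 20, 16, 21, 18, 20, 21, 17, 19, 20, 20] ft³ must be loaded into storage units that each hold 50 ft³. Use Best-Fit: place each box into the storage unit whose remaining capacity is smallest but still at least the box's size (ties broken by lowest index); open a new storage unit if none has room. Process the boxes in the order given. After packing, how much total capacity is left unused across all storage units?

125

Put 21 ft³ in storage unit 1; 29 ft³ remain.
Put 17 ft³ in storage unit 1; 12 ft³ remain.
Put 16 ft³ in storage unit 2; 34 ft³ remain.
Put 19 ft³ in storage unit 2; 15 ft³ remain.
Put 21 ft³ in storage unit 3; 29 ft³ remain.
Put 18 ft³ in storage unit 3; 11 ft³ remain.
Put 21 ft³ in storage unit 4; 29 ft³ remain.
Put 20 ft³ in storage unit 4; 9 ft³ remain.
Put 16 ft³ in storage unit 5; 34 ft³ remain.
Put 21 ft³ in storage unit 5; 13 ft³ remain.
Put 18 ft³ in storage unit 6; 32 ft³ remain.
Put 20 ft³ in storage unit 6; 12 ft³ remain.
Put 21 ft³ in storage unit 7; 29 ft³ remain.
Put 17 ft³ in storage unit 7; 12 ft³ remain.
Put 19 ft³ in storage unit 8; 31 ft³ remain.
Put 20 ft³ in storage unit 8; 11 ft³ remain.
Put 20 ft³ in storage unit 9; 30 ft³ remain.
9 storage units × 50 ft³ = 450 ft³; used 325 ft³; unused 125 ft³.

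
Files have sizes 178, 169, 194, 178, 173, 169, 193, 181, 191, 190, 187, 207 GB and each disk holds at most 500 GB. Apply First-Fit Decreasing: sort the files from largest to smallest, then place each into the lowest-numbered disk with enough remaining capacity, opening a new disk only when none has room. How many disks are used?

6 disks

Sorted descending: 207, 194, 193, 191, 190, 187, 181, 178, 178, 173, 169, 169.
207 GB → disk 1 (remaining 293 GB)
194 GB → disk 1 (remaining 99 GB)
193 GB → disk 2 (remaining 307 GB)
191 GB → disk 2 (remaining 116 GB)
190 GB → disk 3 (remaining 310 GB)
187 GB → disk 3 (remaining 123 GB)
181 GB → disk 4 (remaining 319 GB)
178 GB → disk 4 (remaining 141 GB)
178 GB → disk 5 (remaining 322 GB)
173 GB → disk 5 (remaining 149 GB)
169 GB → disk 6 (remaining 331 GB)
169 GB → disk 6 (remaining 162 GB)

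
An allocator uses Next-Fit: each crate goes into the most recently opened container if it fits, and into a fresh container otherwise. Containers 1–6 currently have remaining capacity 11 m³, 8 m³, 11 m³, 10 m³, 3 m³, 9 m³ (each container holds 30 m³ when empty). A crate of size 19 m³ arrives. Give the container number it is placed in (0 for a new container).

0

Next-Fit only looks at container 6, which has 9 m³ free.
19 m³ does not fit, so a new container is opened.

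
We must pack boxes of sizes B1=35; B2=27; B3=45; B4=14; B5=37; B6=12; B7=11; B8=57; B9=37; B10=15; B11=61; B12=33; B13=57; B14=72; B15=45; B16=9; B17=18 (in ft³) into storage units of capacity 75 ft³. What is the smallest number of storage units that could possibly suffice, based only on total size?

Total size = 35 + 27 + 45 + 14 + 37 + 12 + 11 + 57 + 37 + 15 + 61 + 33 + 57 + 72 + 45 + 9 + 18 = 585 ft³.
⌈585 / 75⌉ = 8.

8 storage units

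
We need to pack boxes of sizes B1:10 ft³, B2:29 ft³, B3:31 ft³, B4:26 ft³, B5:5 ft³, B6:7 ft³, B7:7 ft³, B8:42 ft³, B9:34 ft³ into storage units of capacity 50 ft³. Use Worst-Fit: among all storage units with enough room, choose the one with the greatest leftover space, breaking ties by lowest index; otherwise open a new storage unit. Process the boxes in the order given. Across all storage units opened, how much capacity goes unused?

B1 (10 ft³) → storage unit 1 (remaining 40 ft³)
B2 (29 ft³) → storage unit 1 (remaining 11 ft³)
B3 (31 ft³) → storage unit 2 (remaining 19 ft³)
B4 (26 ft³) → storage unit 3 (remaining 24 ft³)
B5 (5 ft³) → storage unit 3 (remaining 19 ft³)
B6 (7 ft³) → storage unit 2 (remaining 12 ft³)
B7 (7 ft³) → storage unit 3 (remaining 12 ft³)
B8 (42 ft³) → storage unit 4 (remaining 8 ft³)
B9 (34 ft³) → storage unit 5 (remaining 16 ft³)
5 storage units × 50 ft³ = 250 ft³; used 191 ft³; unused 59 ft³.

59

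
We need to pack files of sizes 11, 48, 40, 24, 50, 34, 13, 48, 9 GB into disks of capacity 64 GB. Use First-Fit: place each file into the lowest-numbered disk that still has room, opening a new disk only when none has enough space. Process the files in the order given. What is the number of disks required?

11 GB → disk 1 (remaining 53 GB)
48 GB → disk 1 (remaining 5 GB)
40 GB → disk 2 (remaining 24 GB)
24 GB → disk 2 (remaining 0 GB)
50 GB → disk 3 (remaining 14 GB)
34 GB → disk 4 (remaining 30 GB)
13 GB → disk 3 (remaining 1 GB)
48 GB → disk 5 (remaining 16 GB)
9 GB → disk 4 (remaining 21 GB)
Final disks: [11,48] [40,24] [50,13] [34,9] [48].

5 disks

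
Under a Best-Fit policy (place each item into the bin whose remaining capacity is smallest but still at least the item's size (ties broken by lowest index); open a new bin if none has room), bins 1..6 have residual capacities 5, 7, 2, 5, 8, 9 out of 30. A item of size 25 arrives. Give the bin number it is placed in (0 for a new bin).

0

No bin has ≥ 25 free, so a new bin is opened.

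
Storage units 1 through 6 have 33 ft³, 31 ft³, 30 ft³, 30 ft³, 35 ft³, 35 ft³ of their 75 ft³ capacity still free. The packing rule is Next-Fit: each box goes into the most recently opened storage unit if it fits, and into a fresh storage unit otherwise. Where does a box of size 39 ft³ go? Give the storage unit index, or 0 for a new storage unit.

Next-Fit only looks at storage unit 6, which has 35 ft³ free.
39 ft³ does not fit, so a new storage unit is opened.

0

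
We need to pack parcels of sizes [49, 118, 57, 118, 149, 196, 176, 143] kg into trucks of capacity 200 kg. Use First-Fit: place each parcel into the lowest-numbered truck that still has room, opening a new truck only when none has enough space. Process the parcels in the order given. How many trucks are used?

truck 1: place 49 kg, 151 kg left
truck 1: place 118 kg, 33 kg left
truck 2: place 57 kg, 143 kg left
truck 2: place 118 kg, 25 kg left
truck 3: place 149 kg, 51 kg left
truck 4: place 196 kg, 4 kg left
truck 5: place 176 kg, 24 kg left
truck 6: place 143 kg, 57 kg left

6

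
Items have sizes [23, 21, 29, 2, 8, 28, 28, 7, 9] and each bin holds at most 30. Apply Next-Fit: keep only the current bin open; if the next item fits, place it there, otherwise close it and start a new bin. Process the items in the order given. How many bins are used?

Put 23 in bin 1; 7 remain.
Put 21 in bin 2; 9 remain.
Put 29 in bin 3; 1 remain.
Put 2 in bin 4; 28 remain.
Put 8 in bin 4; 20 remain.
Put 28 in bin 5; 2 remain.
Put 28 in bin 6; 2 remain.
Put 7 in bin 7; 23 remain.
Put 9 in bin 7; 14 remain.
Final bins: [23] [21] [29] [2,8] [28] [28] [7,9].

7 bins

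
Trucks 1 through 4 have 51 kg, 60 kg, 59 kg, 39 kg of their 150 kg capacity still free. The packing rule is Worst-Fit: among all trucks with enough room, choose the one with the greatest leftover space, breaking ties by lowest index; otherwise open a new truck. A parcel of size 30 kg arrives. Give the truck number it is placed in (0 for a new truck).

2

Trucks with room: truck 1 (51 kg), truck 2 (60 kg), truck 3 (59 kg), truck 4 (39 kg).
Most room is truck 2 with 60 kg free.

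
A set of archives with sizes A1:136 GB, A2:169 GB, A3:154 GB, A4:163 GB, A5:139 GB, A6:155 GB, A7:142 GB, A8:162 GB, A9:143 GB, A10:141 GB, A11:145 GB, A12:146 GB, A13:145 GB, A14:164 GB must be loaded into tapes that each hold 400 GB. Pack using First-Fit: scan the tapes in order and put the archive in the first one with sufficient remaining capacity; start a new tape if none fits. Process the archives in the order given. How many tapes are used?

tape 1: place A1 (136 GB), 264 GB left
tape 1: place A2 (169 GB), 95 GB left
tape 2: place A3 (154 GB), 246 GB left
tape 2: place A4 (163 GB), 83 GB left
tape 3: place A5 (139 GB), 261 GB left
tape 3: place A6 (155 GB), 106 GB left
tape 4: place A7 (142 GB), 258 GB left
tape 4: place A8 (162 GB), 96 GB left
tape 5: place A9 (143 GB), 257 GB left
tape 5: place A10 (141 GB), 116 GB left
tape 6: place A11 (145 GB), 255 GB left
tape 6: place A12 (146 GB), 109 GB left
tape 7: place A13 (145 GB), 255 GB left
tape 7: place A14 (164 GB), 91 GB left

7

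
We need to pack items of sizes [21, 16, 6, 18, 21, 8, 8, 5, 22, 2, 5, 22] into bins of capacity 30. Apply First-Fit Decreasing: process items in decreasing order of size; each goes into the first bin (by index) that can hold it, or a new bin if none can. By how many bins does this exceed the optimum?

0

First-Fit Decreasing: [22,8] [22,8] [21,6,2] [21,5] [18,5] [16] → 6 bins.
Total size 154; any packing needs at least ⌈154/30⌉ = 6 bins.
So 6 is already optimal.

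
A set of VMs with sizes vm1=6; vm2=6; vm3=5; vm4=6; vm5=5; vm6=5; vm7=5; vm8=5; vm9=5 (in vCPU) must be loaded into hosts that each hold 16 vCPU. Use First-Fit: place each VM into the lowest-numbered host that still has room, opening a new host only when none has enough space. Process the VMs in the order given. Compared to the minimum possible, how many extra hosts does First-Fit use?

First-Fit: [6,6] [5,6,5] [5,5,5] [5] → 4 hosts.
Total size 48 vCPU; any packing needs at least ⌈48/16⌉ = 3 hosts.
An optimal packing achieves that bound: [6,5,5] [6,5,5] [6,5,5] → 3 hosts.
Excess: 4 − 3 = 1.

1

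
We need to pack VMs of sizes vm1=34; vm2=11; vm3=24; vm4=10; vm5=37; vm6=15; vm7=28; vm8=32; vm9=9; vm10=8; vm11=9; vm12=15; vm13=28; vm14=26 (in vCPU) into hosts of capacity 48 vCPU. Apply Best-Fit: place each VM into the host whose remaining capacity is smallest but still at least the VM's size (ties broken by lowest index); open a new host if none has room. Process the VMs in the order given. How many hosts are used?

vm1 (34 vCPU) → host 1 (remaining 14 vCPU)
vm2 (11 vCPU) → host 1 (remaining 3 vCPU)
vm3 (24 vCPU) → host 2 (remaining 24 vCPU)
vm4 (10 vCPU) → host 2 (remaining 14 vCPU)
vm5 (37 vCPU) → host 3 (remaining 11 vCPU)
vm6 (15 vCPU) → host 4 (remaining 33 vCPU)
vm7 (28 vCPU) → host 4 (remaining 5 vCPU)
vm8 (32 vCPU) → host 5 (remaining 16 vCPU)
vm9 (9 vCPU) → host 3 (remaining 2 vCPU)
vm10 (8 vCPU) → host 2 (remaining 6 vCPU)
vm11 (9 vCPU) → host 5 (remaining 7 vCPU)
vm12 (15 vCPU) → host 6 (remaining 33 vCPU)
vm13 (28 vCPU) → host 6 (remaining 5 vCPU)
vm14 (26 vCPU) → host 7 (remaining 22 vCPU)

7 hosts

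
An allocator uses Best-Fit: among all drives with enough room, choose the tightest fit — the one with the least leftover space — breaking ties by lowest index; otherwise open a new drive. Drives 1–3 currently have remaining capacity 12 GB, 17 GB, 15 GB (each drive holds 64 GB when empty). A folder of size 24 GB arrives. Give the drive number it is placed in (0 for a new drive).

0

No drive has ≥ 24 GB free, so a new drive is opened.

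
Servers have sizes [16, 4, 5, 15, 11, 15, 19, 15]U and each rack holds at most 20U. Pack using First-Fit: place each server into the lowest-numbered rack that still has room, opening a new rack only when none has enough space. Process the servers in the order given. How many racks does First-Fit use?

6

Put 16U in rack 1; 4U remain.
Put 4U in rack 1; 0U remain.
Put 5U in rack 2; 15U remain.
Put 15U in rack 2; 0U remain.
Put 11U in rack 3; 9U remain.
Put 15U in rack 4; 5U remain.
Put 19U in rack 5; 1U remain.
Put 15U in rack 6; 5U remain.
Final racks: [16,4] [5,15] [11] [15] [19] [15].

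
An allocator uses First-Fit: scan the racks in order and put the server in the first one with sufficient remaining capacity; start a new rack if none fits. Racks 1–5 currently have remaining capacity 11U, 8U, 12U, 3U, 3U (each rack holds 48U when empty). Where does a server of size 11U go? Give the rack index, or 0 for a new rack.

Racks with room: rack 1 (11U), rack 3 (12U).
The first with room is rack 1.

1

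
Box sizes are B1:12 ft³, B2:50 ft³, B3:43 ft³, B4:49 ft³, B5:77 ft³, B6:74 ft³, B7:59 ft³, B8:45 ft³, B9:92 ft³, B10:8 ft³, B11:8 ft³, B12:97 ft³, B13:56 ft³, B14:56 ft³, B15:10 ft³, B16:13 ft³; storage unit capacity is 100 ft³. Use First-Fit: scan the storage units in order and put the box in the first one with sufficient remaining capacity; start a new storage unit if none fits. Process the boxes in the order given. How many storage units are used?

Put B1 (12 ft³) in storage unit 1; 88 ft³ remain.
Put B2 (50 ft³) in storage unit 1; 38 ft³ remain.
Put B3 (43 ft³) in storage unit 2; 57 ft³ remain.
Put B4 (49 ft³) in storage unit 2; 8 ft³ remain.
Put B5 (77 ft³) in storage unit 3; 23 ft³ remain.
Put B6 (74 ft³) in storage unit 4; 26 ft³ remain.
Put B7 (59 ft³) in storage unit 5; 41 ft³ remain.
Put B8 (45 ft³) in storage unit 6; 55 ft³ remain.
Put B9 (92 ft³) in storage unit 7; 8 ft³ remain.
Put B10 (8 ft³) in storage unit 1; 30 ft³ remain.
Put B11 (8 ft³) in storage unit 1; 22 ft³ remain.
Put B12 (97 ft³) in storage unit 8; 3 ft³ remain.
Put B13 (56 ft³) in storage unit 9; 44 ft³ remain.
Put B14 (56 ft³) in storage unit 10; 44 ft³ remain.
Put B15 (10 ft³) in storage unit 1; 12 ft³ remain.
Put B16 (13 ft³) in storage unit 3; 10 ft³ remain.
Final storage units: [12,50,8,8,10] [43,49] [77,13] [74] [59] [45] [92] [97] [56] [56].

10 storage units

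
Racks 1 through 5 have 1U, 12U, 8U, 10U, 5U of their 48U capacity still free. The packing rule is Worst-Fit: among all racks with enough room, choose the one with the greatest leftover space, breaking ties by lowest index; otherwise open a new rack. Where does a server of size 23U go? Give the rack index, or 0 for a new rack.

No rack has ≥ 23U free, so a new rack is opened.

0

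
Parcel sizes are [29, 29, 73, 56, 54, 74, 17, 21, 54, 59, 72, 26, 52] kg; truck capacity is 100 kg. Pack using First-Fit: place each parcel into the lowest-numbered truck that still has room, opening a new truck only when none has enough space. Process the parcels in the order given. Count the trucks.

29 kg → truck 1 (remaining 71 kg)
29 kg → truck 1 (remaining 42 kg)
73 kg → truck 2 (remaining 27 kg)
56 kg → truck 3 (remaining 44 kg)
54 kg → truck 4 (remaining 46 kg)
74 kg → truck 5 (remaining 26 kg)
17 kg → truck 1 (remaining 25 kg)
21 kg → truck 1 (remaining 4 kg)
54 kg → truck 6 (remaining 46 kg)
59 kg → truck 7 (remaining 41 kg)
72 kg → truck 8 (remaining 28 kg)
26 kg → truck 2 (remaining 1 kg)
52 kg → truck 9 (remaining 48 kg)

9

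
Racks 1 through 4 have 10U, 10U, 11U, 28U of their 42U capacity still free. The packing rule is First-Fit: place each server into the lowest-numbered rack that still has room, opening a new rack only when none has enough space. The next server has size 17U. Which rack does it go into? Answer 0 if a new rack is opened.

Racks with room: rack 4 (28U).
The first with room is rack 4.

4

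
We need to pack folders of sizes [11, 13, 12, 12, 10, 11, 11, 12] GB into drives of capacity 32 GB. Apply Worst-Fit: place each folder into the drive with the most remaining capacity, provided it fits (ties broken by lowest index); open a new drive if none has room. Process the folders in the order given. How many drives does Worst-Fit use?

4 drives

Put 11 GB in drive 1; 21 GB remain.
Put 13 GB in drive 1; 8 GB remain.
Put 12 GB in drive 2; 20 GB remain.
Put 12 GB in drive 2; 8 GB remain.
Put 10 GB in drive 3; 22 GB remain.
Put 11 GB in drive 3; 11 GB remain.
Put 11 GB in drive 3; 0 GB remain.
Put 12 GB in drive 4; 20 GB remain.
Final drives: [11,13] [12,12] [10,11,11] [12].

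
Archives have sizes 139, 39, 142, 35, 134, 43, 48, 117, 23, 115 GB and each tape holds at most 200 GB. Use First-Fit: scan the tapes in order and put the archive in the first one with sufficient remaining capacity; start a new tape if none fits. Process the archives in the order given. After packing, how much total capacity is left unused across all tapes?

165

139 GB → tape 1 (remaining 61 GB)
39 GB → tape 1 (remaining 22 GB)
142 GB → tape 2 (remaining 58 GB)
35 GB → tape 2 (remaining 23 GB)
134 GB → tape 3 (remaining 66 GB)
43 GB → tape 3 (remaining 23 GB)
48 GB → tape 4 (remaining 152 GB)
117 GB → tape 4 (remaining 35 GB)
23 GB → tape 2 (remaining 0 GB)
115 GB → tape 5 (remaining 85 GB)
5 tapes × 200 GB = 1000 GB; used 835 GB; unused 165 GB.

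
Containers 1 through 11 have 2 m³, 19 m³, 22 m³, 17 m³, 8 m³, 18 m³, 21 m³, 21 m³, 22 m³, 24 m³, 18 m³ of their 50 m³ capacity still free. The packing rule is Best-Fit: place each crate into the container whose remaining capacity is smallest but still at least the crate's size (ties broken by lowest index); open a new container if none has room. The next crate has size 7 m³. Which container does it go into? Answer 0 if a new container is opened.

Containers with room: container 2 (19 m³), container 3 (22 m³), container 4 (17 m³), container 5 (8 m³), container 6 (18 m³), container 7 (21 m³), container 8 (21 m³), container 9 (22 m³), container 10 (24 m³), container 11 (18 m³).
Tightest fit is container 5 with 8 m³ free.

5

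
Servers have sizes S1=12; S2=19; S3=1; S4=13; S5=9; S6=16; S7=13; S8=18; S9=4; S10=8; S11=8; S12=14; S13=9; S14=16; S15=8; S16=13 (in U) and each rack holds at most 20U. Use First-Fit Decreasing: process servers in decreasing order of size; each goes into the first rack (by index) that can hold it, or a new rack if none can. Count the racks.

Sorted descending: 19, 18, 16, 16, 14, 13, 13, 13, 12, 9, 9, 8, 8, 8, 4, 1.
rack 1: place 19U, 1U left
rack 2: place 18U, 2U left
rack 3: place 16U, 4U left
rack 4: place 16U, 4U left
rack 5: place 14U, 6U left
rack 6: place 13U, 7U left
rack 7: place 13U, 7U left
rack 8: place 13U, 7U left
rack 9: place 12U, 8U left
rack 10: place 9U, 11U left
rack 10: place 9U, 2U left
rack 9: place 8U, 0U left
rack 11: place 8U, 12U left
rack 11: place 8U, 4U left
rack 3: place 4U, 0U left
rack 1: place 1U, 0U left

11 racks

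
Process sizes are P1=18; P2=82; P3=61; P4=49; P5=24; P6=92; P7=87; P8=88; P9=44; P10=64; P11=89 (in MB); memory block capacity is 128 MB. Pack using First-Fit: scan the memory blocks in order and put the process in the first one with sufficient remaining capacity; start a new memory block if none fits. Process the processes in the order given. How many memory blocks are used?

7

memory block 1: place P1 (18 MB), 110 MB left
memory block 1: place P2 (82 MB), 28 MB left
memory block 2: place P3 (61 MB), 67 MB left
memory block 2: place P4 (49 MB), 18 MB left
memory block 1: place P5 (24 MB), 4 MB left
memory block 3: place P6 (92 MB), 36 MB left
memory block 4: place P7 (87 MB), 41 MB left
memory block 5: place P8 (88 MB), 40 MB left
memory block 6: place P9 (44 MB), 84 MB left
memory block 6: place P10 (64 MB), 20 MB left
memory block 7: place P11 (89 MB), 39 MB left
Final memory blocks: [18,82,24] [61,49] [92] [87] [88] [44,64] [89].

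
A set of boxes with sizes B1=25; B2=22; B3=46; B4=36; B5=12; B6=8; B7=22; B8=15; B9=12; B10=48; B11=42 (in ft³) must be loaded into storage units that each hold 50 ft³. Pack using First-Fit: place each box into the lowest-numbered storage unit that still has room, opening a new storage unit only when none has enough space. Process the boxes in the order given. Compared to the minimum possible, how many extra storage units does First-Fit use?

1

First-Fit: [25,22] [46] [36,12] [8,22,15] [12] [48] [42] → 7 storage units.
Total size 288 ft³; any packing needs at least ⌈288/50⌉ = 6 storage units.
An optimal packing achieves that bound: [48] [46] [42,8] [36,12] [25,22] [22,15,12] → 6 storage units.
Excess: 7 − 6 = 1.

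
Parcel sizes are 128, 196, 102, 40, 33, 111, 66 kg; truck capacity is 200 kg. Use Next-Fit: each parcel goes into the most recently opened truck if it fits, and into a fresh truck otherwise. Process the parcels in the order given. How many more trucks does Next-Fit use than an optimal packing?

0

Next-Fit: [128] [196] [102,40,33] [111,66] → 4 trucks.
Total size 676 kg; any packing needs at least ⌈676/200⌉ = 4 trucks.
So 4 is already optimal.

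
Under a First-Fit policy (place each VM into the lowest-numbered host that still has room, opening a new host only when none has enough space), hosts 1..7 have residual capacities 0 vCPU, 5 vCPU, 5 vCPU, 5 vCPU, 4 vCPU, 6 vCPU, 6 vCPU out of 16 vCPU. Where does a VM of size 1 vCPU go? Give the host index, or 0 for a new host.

Hosts with room: host 2 (5 vCPU), host 3 (5 vCPU), host 4 (5 vCPU), host 5 (4 vCPU), host 6 (6 vCPU), host 7 (6 vCPU).
The first with room is host 2.

2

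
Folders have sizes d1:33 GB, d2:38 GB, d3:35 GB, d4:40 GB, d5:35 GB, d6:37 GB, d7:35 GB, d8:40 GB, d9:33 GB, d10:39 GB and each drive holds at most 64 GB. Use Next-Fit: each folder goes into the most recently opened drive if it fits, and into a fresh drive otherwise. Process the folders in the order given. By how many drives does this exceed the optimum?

Next-Fit: [33] [38] [35] [40] [35] [37] [35] [40] [33] [39] → 10 drives.
10 folders exceed 32 GB (half the capacity), and no two of those can share a drive, so at least 10 drives are needed.
So 10 is already optimal.

0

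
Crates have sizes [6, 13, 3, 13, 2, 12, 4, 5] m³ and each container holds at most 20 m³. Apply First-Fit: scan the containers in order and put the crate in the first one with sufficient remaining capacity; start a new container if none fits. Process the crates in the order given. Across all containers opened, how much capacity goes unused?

22

container 1: place 6 m³, 14 m³ left
container 1: place 13 m³, 1 m³ left
container 2: place 3 m³, 17 m³ left
container 2: place 13 m³, 4 m³ left
container 2: place 2 m³, 2 m³ left
container 3: place 12 m³, 8 m³ left
container 3: place 4 m³, 4 m³ left
container 4: place 5 m³, 15 m³ left
4 containers × 20 m³ = 80 m³; used 58 m³; unused 22 m³.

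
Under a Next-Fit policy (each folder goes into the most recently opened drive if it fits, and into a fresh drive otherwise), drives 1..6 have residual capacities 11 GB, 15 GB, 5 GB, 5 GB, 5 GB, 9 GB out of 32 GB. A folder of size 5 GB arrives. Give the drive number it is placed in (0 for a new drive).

Next-Fit only looks at drive 6, which has 9 GB free.
5 GB fits there.

6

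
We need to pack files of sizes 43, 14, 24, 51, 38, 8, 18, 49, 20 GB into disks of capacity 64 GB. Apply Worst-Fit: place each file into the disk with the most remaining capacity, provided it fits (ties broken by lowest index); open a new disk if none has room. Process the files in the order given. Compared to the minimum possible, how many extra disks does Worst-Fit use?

Worst-Fit: [43,14] [24,38] [51,8] [18,20] [49] → 5 disks.
Total size 265 GB; any packing needs at least ⌈265/64⌉ = 5 disks.
So 5 is already optimal.

0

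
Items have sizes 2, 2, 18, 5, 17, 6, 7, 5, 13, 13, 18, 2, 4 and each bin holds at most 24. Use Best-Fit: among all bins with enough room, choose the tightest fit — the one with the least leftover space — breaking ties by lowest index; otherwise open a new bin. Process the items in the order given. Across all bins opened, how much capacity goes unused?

bin 1: place 2, 22 left
bin 1: place 2, 20 left
bin 1: place 18, 2 left
bin 2: place 5, 19 left
bin 2: place 17, 2 left
bin 3: place 6, 18 left
bin 3: place 7, 11 left
bin 3: place 5, 6 left
bin 4: place 13, 11 left
bin 5: place 13, 11 left
bin 6: place 18, 6 left
bin 1: place 2, 0 left
bin 3: place 4, 2 left
6 bins × 24 = 144; used 112; unused 32.

32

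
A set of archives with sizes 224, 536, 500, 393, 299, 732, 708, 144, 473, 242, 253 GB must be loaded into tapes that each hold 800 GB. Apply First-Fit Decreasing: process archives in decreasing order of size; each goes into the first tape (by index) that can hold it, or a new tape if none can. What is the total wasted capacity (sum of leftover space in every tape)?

296

Sorted descending: 732, 708, 536, 500, 473, 393, 299, 253, 242, 224, 144.
Put 732 GB in tape 1; 68 GB remain.
Put 708 GB in tape 2; 92 GB remain.
Put 536 GB in tape 3; 264 GB remain.
Put 500 GB in tape 4; 300 GB remain.
Put 473 GB in tape 5; 327 GB remain.
Put 393 GB in tape 6; 407 GB remain.
Put 299 GB in tape 4; 1 GB remain.
Put 253 GB in tape 3; 11 GB remain.
Put 242 GB in tape 5; 85 GB remain.
Put 224 GB in tape 6; 183 GB remain.
Put 144 GB in tape 6; 39 GB remain.
6 tapes × 800 GB = 4800 GB; used 4504 GB; unused 296 GB.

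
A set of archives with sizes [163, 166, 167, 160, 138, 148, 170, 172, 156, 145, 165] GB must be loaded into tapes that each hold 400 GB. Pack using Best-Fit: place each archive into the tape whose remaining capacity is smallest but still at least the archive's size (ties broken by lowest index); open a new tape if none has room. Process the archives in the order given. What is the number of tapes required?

6 tapes

tape 1: place 163 GB, 237 GB left
tape 1: place 166 GB, 71 GB left
tape 2: place 167 GB, 233 GB left
tape 2: place 160 GB, 73 GB left
tape 3: place 138 GB, 262 GB left
tape 3: place 148 GB, 114 GB left
tape 4: place 170 GB, 230 GB left
tape 4: place 172 GB, 58 GB left
tape 5: place 156 GB, 244 GB left
tape 5: place 145 GB, 99 GB left
tape 6: place 165 GB, 235 GB left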